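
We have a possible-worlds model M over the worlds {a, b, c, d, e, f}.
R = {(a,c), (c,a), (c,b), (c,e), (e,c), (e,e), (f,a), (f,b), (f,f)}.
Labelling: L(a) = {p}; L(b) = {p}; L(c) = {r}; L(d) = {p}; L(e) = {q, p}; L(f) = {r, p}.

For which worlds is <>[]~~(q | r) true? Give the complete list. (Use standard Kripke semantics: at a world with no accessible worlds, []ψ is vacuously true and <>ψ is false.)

Let φ = <>[]~~(q | r). Evaluate φ at each world:
  a (successors {c}): φ is false.
  b (successors ∅): φ is false.
  c (successors {a, b, e}): φ is true.
  d (successors ∅): φ is false.
  e (successors {c, e}): φ is true.
  f (successors {a, b, f}): φ is true.
For instance, at f:
  At f: <>[]~~(q | r) requires []~~(q | r) at some successor in {a, b, f}.
    []~~(q | r) holds at a, so <>[]~~(q | r) is true at f.
      At a: []~~(q | r) requires ~~(q | r) at every successor {c}.
        At c: ~~(q | r) is true.
      So []~~(q | r) is true at a.
Satisfying worlds: {c, e, f}

c, e, f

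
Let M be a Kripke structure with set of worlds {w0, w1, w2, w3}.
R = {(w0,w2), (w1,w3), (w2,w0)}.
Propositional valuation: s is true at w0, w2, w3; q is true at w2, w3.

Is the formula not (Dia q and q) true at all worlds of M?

Yes

Let φ = not (Dia q and q). Evaluate φ at each world:
  w0 (successors {w2}): φ is true.
  w1 (successors {w3}): φ is true.
  w2 (successors {w0}): φ is true.
  w3 (successors ∅): φ is true.
For instance, at w0:
  At w0: Dia q and q is false, so not (Dia q and q) is true.
    At w0: Dia q is true, q is false, so Dia q and q is false.
      At w0: Dia q requires q at some successor in {w2}.
        q holds at w2, so Dia q is true at w0.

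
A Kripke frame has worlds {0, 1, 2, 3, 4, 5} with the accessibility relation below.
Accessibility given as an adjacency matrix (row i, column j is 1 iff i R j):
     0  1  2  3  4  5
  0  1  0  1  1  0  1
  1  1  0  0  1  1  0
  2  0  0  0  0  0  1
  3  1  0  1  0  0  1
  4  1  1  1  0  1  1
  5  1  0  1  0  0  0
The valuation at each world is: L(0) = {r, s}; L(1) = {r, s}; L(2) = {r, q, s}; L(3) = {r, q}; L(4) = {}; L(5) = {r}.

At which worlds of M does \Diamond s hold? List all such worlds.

Recall that \Diamond ψ holds at a world iff ψ holds at some accessible world.
Let φ = \Diamond s. Evaluate φ at each world:
  0 (successors {0, 2, 3, 5}): φ is true.
  1 (successors {0, 3, 4}): φ is true.
  2 (successors {5}): φ is false.
  3 (successors {0, 2, 5}): φ is true.
  4 (successors {0, 1, 2, 4, 5}): φ is true.
  5 (successors {0, 2}): φ is true.
For instance, at 5:
  At 5: \Diamond s requires s at some successor in {0, 2}.
    s holds at 0, so \Diamond s is true at 5.
Satisfying worlds: {0, 1, 3, 4, 5}

0, 1, 3, 4, 5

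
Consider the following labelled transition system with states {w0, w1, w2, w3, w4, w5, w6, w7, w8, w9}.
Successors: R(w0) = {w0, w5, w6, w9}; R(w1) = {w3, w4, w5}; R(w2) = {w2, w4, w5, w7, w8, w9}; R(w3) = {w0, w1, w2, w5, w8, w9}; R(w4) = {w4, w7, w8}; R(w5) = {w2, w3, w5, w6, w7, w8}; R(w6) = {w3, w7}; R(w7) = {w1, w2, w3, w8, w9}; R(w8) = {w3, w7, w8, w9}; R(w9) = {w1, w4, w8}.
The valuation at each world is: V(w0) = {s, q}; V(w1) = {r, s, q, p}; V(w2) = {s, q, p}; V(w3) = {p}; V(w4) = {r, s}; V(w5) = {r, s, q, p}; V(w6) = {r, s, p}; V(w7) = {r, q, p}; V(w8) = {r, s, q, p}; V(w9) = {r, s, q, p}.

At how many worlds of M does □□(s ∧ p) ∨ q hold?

7

Let φ = □□(s ∧ p) ∨ q. Evaluate φ at each world:
  w0 (successors {w0, w5, w6, w9}): φ is true.
  w1 (successors {w3, w4, w5}): φ is true.
  w2 (successors {w2, w4, w5, w7, w8, w9}): φ is true.
  w3 (successors {w0, w1, w2, w5, w8, w9}): φ is false.
  w4 (successors {w4, w7, w8}): φ is false.
  w5 (successors {w2, w3, w5, w6, w7, w8}): φ is true.
  w6 (successors {w3, w7}): φ is false.
  w7 (successors {w1, w2, w3, w8, w9}): φ is true.
  w8 (successors {w3, w7, w8, w9}): φ is true.
  w9 (successors {w1, w4, w8}): φ is true.
For instance, at w7:
  At w7: □□(s ∧ p) is false, q is true, so □□(s ∧ p) ∨ q is true.
    At w7: □□(s ∧ p) requires □(s ∧ p) at every successor {w1, w2, w3, w8, w9}.
      □(s ∧ p) fails at w1, so □□(s ∧ p) is false at w7.
Satisfying worlds: {w0, w1, w2, w5, w7, w8, w9}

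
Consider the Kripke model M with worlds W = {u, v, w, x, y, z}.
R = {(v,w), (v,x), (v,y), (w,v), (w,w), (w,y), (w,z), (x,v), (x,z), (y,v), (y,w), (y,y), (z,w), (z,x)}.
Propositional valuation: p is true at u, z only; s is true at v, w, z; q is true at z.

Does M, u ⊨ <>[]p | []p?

Yes

At u: <>[]p is false, []p is true, so <>[]p | []p is true.
  At u: no accessible worlds, so <>[]p is false.
  At u: no accessible worlds, so []p holds vacuously.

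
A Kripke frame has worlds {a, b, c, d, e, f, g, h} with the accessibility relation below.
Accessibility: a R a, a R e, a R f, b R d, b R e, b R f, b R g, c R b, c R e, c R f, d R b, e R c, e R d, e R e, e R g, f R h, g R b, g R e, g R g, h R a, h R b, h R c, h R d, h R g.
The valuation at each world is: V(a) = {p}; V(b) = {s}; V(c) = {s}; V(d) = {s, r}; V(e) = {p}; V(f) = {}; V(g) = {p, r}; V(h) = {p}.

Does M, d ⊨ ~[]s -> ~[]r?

At d: ~[]s is false, ~[]r is true, so ~[]s -> ~[]r is true.
  At d: []s is true, so ~[]s is false.
    At d: []s requires s at every successor {b}.
      At b: s is true.
    So []s is true at d.
  At d: []r is false, so ~[]r is true.
    At d: []r requires r at every successor {b}.
      r fails at b, so []r is false at d.

Yes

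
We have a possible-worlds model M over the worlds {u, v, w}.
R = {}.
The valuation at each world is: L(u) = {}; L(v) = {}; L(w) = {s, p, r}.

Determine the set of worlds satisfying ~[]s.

Let φ = ~[]s. Evaluate φ at each world:
  u (successors ∅): φ is false.
  v (successors ∅): φ is false.
  w (successors ∅): φ is false.
For instance, at w:
  At w: []s is true, so ~[]s is false.
    At w: no accessible worlds, so []s holds vacuously.
Satisfying worlds: none.

none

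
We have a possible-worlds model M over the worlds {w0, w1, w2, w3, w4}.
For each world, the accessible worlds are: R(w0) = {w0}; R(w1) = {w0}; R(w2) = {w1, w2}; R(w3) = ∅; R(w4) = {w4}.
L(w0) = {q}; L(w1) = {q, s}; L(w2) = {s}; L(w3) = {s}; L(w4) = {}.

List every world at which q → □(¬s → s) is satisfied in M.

Let φ = q → □(¬s → s). Evaluate φ at each world:
  w0 (successors {w0}): φ is false.
  w1 (successors {w0}): φ is false.
  w2 (successors {w1, w2}): φ is true.
  w3 (successors ∅): φ is true.
  w4 (successors {w4}): φ is true.
For instance, at w0:
  At w0: q is true, □(¬s → s) is false, so q → □(¬s → s) is false.
    At w0: □(¬s → s) requires ¬s → s at every successor {w0}.
      ¬s → s fails at w0, so □(¬s → s) is false at w0.
Satisfying worlds: {w2, w3, w4}

w2, w3, w4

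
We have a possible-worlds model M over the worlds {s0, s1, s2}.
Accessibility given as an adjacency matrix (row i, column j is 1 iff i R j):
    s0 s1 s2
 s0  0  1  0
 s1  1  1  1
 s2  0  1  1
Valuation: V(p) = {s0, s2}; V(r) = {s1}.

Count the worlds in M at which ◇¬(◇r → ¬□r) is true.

1

Let φ = ◇¬(◇r → ¬□r). Evaluate φ at each world:
  s0 (successors {s1}): φ is false.
  s1 (successors {s0, s1, s2}): φ is true.
  s2 (successors {s1, s2}): φ is false.
For instance, at s1:
  At s1: ◇¬(◇r → ¬□r) requires ¬(◇r → ¬□r) at some successor in {s0, s1, s2}.
    ¬(◇r → ¬□r) holds at s0, so ◇¬(◇r → ¬□r) is true at s1.
      At s0: ◇r → ¬□r is false, so ¬(◇r → ¬□r) is true.
Satisfying worlds: {s1}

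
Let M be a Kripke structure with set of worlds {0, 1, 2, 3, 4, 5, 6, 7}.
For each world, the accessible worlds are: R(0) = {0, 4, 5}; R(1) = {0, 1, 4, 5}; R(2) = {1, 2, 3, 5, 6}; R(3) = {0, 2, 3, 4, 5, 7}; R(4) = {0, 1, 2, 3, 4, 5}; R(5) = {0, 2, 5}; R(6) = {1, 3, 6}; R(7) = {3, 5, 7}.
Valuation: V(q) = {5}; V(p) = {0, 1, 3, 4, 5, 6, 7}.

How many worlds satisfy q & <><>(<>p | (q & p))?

Let φ = q & <><>(<>p | (q & p)). Evaluate φ at each world:
  0 (successors {0, 4, 5}): φ is false.
  1 (successors {0, 1, 4, 5}): φ is false.
  2 (successors {1, 2, 3, 5, 6}): φ is false.
  3 (successors {0, 2, 3, 4, 5, 7}): φ is false.
  4 (successors {0, 1, 2, 3, 4, 5}): φ is false.
  5 (successors {0, 2, 5}): φ is true.
  6 (successors {1, 3, 6}): φ is false.
  7 (successors {3, 5, 7}): φ is false.
For instance, at 0:
  At 0: q is false, <><>(<>p | (q & p)) is true, so q & <><>(<>p | (q & p)) is false.
    At 0: <><>(<>p | (q & p)) requires <>(<>p | (q & p)) at some successor in {0, 4, 5}.
      <>(<>p | (q & p)) holds at 0, so <><>(<>p | (q & p)) is true at 0.
Satisfying worlds: {5}

1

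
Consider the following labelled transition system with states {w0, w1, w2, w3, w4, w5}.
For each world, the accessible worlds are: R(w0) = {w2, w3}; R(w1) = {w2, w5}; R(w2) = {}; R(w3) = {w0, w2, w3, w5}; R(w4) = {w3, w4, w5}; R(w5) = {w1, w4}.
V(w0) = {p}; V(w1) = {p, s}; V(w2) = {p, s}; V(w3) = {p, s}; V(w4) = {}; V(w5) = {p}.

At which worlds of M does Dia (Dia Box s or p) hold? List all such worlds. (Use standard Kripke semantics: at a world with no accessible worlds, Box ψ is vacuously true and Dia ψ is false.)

Recall that Box ψ holds at a world iff ψ holds at every accessible world, and Dia ψ holds iff ψ holds at some accessible world.
Let φ = Dia (Dia Box s or p). Evaluate φ at each world:
  w0 (successors {w2, w3}): φ is true.
  w1 (successors {w2, w5}): φ is true.
  w2 (successors ∅): φ is false.
  w3 (successors {w0, w2, w3, w5}): φ is true.
  w4 (successors {w3, w4, w5}): φ is true.
  w5 (successors {w1, w4}): φ is true.
For instance, at w4:
  At w4: Dia (Dia Box s or p) requires Dia Box s or p at some successor in {w3, w4, w5}.
    Dia Box s or p holds at w3, so Dia (Dia Box s or p) is true at w4.
      At w3: Dia Box s is true, p is true, so Dia Box s or p is true.
Satisfying worlds: {w0, w1, w3, w4, w5}

w0, w1, w3, w4, w5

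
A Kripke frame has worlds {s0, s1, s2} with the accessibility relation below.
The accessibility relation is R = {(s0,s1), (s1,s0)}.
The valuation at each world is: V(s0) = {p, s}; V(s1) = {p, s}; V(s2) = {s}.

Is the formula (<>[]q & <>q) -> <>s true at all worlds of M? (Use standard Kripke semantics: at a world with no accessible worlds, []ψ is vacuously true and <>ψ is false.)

Let φ = (<>[]q & <>q) -> <>s. Evaluate φ at each world:
  s0 (successors {s1}): φ is true.
  s1 (successors {s0}): φ is true.
  s2 (successors ∅): φ is true.
For instance, at s1:
  At s1: <>[]q & <>q is false, <>s is true, so (<>[]q & <>q) -> <>s is true.
    At s1: <>[]q is false, <>q is false, so <>[]q & <>q is false.
      At s1: <>[]q requires []q at some successor in {s0}.
        At s0: []q is false.
      So <>[]q is false at s1.
      At s1: <>q requires q at some successor in {s0}.
        At s0: q is false.
      So <>q is false at s1.
    At s1: <>s requires s at some successor in {s0}.
      s holds at s0, so <>s is true at s1.

Yes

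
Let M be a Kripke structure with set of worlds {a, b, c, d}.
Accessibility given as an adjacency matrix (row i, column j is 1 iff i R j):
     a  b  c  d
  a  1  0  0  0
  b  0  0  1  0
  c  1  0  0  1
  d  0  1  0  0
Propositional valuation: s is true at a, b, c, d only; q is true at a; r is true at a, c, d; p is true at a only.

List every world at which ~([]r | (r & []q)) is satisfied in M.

d

Let φ = ~([]r | (r & []q)). Evaluate φ at each world:
  a (successors {a}): φ is false.
  b (successors {c}): φ is false.
  c (successors {a, d}): φ is false.
  d (successors {b}): φ is true.
For instance, at b:
  At b: []r | (r & []q) is true, so ~([]r | (r & []q)) is false.
    At b: []r is true, r & []q is false, so []r | (r & []q) is true.
      At b: []r requires r at every successor {c}.
        At c: r is true.
      So []r is true at b.
      At b: r is false, []q is false, so r & []q is false.
Satisfying worlds: {d}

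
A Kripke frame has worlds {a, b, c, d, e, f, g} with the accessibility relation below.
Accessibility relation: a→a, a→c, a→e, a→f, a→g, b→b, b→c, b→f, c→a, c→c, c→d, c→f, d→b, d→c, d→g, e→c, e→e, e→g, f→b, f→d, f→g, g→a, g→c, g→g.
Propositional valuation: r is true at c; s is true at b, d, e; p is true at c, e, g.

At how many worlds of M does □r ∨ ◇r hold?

Let φ = □r ∨ ◇r. Evaluate φ at each world:
  a (successors {a, c, e, f, g}): φ is true.
  b (successors {b, c, f}): φ is true.
  c (successors {a, c, d, f}): φ is true.
  d (successors {b, c, g}): φ is true.
  e (successors {c, e, g}): φ is true.
  f (successors {b, d, g}): φ is false.
  g (successors {a, c, g}): φ is true.
For instance, at d:
  At d: □r is false, ◇r is true, so □r ∨ ◇r is true.
    At d: □r requires r at every successor {b, c, g}.
      r fails at b, so □r is false at d.
    At d: ◇r requires r at some successor in {b, c, g}.
      r holds at c, so ◇r is true at d.
Satisfying worlds: {a, b, c, d, e, g}

6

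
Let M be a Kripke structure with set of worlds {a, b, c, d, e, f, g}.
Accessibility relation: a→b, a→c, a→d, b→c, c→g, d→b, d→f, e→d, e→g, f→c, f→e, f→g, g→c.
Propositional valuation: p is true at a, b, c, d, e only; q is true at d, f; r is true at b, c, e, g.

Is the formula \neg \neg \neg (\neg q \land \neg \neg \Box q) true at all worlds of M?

Let φ = \neg \neg \neg (\neg q \land \neg \neg \Box q). Evaluate φ at each world:
  a (successors {b, c, d}): φ is true.
  b (successors {c}): φ is true.
  c (successors {g}): φ is true.
  d (successors {b, f}): φ is true.
  e (successors {d, g}): φ is true.
  f (successors {c, e, g}): φ is true.
  g (successors {c}): φ is true.
For instance, at b:
  At b: \neg \neg (\neg q \land \neg \neg \Box q) is false, so \neg \neg \neg (\neg q \land \neg \neg \Box q) is true.
    At b: \neg (\neg q \land \neg \neg \Box q) is true, so \neg \neg (\neg q \land \neg \neg \Box q) is false.
      At b: \neg q \land \neg \neg \Box q is false, so \neg (\neg q \land \neg \neg \Box q) is true.

Yes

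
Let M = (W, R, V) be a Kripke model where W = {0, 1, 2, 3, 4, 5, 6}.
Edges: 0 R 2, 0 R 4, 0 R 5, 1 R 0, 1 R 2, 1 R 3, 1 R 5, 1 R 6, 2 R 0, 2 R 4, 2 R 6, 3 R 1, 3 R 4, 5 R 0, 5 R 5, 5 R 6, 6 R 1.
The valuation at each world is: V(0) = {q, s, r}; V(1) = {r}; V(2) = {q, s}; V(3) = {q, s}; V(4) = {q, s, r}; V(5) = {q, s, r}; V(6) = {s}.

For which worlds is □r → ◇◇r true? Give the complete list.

Let φ = □r → ◇◇r. Evaluate φ at each world:
  0 (successors {2, 4, 5}): φ is true.
  1 (successors {0, 2, 3, 5, 6}): φ is true.
  2 (successors {0, 4, 6}): φ is true.
  3 (successors {1, 4}): φ is true.
  4 (successors ∅): φ is false.
  5 (successors {0, 5, 6}): φ is true.
  6 (successors {1}): φ is true.
For instance, at 5:
  At 5: □r is false, ◇◇r is true, so □r → ◇◇r is true.
    At 5: □r requires r at every successor {0, 5, 6}.
      r fails at 6, so □r is false at 5.
    At 5: ◇◇r requires ◇r at some successor in {0, 5, 6}.
      ◇r holds at 0, so ◇◇r is true at 5.
Satisfying worlds: {0, 1, 2, 3, 5, 6}

0, 1, 2, 3, 5, 6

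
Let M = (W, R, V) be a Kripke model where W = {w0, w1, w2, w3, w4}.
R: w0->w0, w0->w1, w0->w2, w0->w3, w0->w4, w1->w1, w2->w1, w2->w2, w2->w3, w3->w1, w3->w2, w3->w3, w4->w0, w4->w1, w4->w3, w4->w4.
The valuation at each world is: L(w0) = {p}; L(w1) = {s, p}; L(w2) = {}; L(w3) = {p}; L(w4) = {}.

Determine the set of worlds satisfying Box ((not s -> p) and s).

Let φ = Box ((not s -> p) and s). Evaluate φ at each world:
  w0 (successors {w0, w1, w2, w3, w4}): φ is false.
  w1 (successors {w1}): φ is true.
  w2 (successors {w1, w2, w3}): φ is false.
  w3 (successors {w1, w2, w3}): φ is false.
  w4 (successors {w0, w1, w3, w4}): φ is false.
For instance, at w1:
  At w1: Box ((not s -> p) and s) requires (not s -> p) and s at every successor {w1}.
    At w1: (not s -> p) and s is true.
  So Box ((not s -> p) and s) is true at w1.
Satisfying worlds: {w1}

w1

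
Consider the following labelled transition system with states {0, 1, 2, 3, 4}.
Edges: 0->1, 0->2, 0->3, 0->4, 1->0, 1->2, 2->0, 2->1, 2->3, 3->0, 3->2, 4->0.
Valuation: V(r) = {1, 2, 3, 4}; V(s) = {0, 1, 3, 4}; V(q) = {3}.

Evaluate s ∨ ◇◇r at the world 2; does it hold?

Recall that ◇ψ holds at a world iff ψ holds at some accessible world.
At 2: s is false, ◇◇r is true, so s ∨ ◇◇r is true.
  At 2: ◇◇r requires ◇r at some successor in {0, 1, 3}.
    ◇r holds at 0, so ◇◇r is true at 2.
      At 0: ◇r requires r at some successor in {1, 2, 3, 4}.
        r holds at 1, so ◇r is true at 0.

Yes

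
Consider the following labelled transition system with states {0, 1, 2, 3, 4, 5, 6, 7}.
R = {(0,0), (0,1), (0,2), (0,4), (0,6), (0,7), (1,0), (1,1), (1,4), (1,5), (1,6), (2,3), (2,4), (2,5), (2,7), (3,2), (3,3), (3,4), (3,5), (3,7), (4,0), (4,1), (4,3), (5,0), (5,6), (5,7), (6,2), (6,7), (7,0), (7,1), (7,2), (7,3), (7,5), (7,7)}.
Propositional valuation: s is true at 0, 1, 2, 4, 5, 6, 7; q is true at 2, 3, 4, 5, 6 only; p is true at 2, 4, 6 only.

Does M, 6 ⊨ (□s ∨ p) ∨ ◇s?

Yes

At 6: □s ∨ p is true, ◇s is true, so (□s ∨ p) ∨ ◇s is true.
  At 6: □s is true, p is true, so □s ∨ p is true.
    At 6: □s requires s at every successor {2, 7}.
      At 2: s is true.
      At 7: s is true.
    So □s is true at 6.
  At 6: ◇s requires s at some successor in {2, 7}.
    s holds at 2, so ◇s is true at 6.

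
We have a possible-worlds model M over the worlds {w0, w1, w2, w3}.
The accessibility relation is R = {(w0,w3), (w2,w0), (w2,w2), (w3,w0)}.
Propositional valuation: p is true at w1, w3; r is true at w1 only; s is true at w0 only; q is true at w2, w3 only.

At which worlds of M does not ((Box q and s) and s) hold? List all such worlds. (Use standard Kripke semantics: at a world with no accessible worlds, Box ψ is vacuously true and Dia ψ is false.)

Let φ = not ((Box q and s) and s). Evaluate φ at each world:
  w0 (successors {w3}): φ is false.
  w1 (successors ∅): φ is true.
  w2 (successors {w0, w2}): φ is true.
  w3 (successors {w0}): φ is true.
For instance, at w3:
  At w3: (Box q and s) and s is false, so not ((Box q and s) and s) is true.
    At w3: Box q and s is false, s is false, so (Box q and s) and s is false.
      At w3: Box q is false, s is false, so Box q and s is false.
Satisfying worlds: {w1, w2, w3}

w1, w2, w3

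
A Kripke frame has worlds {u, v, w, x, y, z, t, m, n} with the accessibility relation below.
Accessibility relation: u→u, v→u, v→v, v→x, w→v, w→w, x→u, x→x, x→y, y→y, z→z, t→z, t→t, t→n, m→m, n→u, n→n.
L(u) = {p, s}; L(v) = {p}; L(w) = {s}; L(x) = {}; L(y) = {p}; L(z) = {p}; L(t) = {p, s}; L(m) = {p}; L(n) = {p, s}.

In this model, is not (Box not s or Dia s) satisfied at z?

At z: Box not s or Dia s is true, so not (Box not s or Dia s) is false.
  At z: Box not s is true, Dia s is false, so Box not s or Dia s is true.
    At z: Box not s requires not s at every successor {z}.
      At z: not s is true.
    So Box not s is true at z.
    At z: Dia s requires s at some successor in {z}.
      At z: s is false.
    So Dia s is false at z.

No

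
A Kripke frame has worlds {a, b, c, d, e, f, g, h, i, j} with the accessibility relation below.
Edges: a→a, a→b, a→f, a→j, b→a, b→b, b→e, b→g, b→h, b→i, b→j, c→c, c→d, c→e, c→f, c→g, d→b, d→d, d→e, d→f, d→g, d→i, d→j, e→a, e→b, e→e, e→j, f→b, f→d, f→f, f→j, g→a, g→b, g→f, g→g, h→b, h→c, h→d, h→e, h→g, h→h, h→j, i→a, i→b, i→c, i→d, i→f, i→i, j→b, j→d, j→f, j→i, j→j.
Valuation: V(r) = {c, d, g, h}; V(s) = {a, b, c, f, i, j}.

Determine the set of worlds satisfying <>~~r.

b, c, d, f, g, h, i, j

Recall that <>ψ holds at a world iff ψ holds at some accessible world.
Let φ = <>~~r. Evaluate φ at each world:
  a (successors {a, b, f, j}): φ is false.
  b (successors {a, b, e, g, h, i, j}): φ is true.
  c (successors {c, d, e, f, g}): φ is true.
  d (successors {b, d, e, f, g, i, j}): φ is true.
  e (successors {a, b, e, j}): φ is false.
  f (successors {b, d, f, j}): φ is true.
  g (successors {a, b, f, g}): φ is true.
  h (successors {b, c, d, e, g, h, j}): φ is true.
  i (successors {a, b, c, d, f, i}): φ is true.
  j (successors {b, d, f, i, j}): φ is true.
For instance, at c:
  At c: <>~~r requires ~~r at some successor in {c, d, e, f, g}.
    ~~r holds at c, so <>~~r is true at c.
Satisfying worlds: {b, c, d, f, g, h, i, j}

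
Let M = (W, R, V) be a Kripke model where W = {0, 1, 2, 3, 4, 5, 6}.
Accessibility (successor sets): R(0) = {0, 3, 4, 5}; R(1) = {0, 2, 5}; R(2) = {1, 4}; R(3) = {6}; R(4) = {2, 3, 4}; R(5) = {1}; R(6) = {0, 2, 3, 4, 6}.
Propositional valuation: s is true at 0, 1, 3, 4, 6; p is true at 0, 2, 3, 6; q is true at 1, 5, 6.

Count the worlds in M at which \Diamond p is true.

Let φ = \Diamond p. Evaluate φ at each world:
  0 (successors {0, 3, 4, 5}): φ is true.
  1 (successors {0, 2, 5}): φ is true.
  2 (successors {1, 4}): φ is false.
  3 (successors {6}): φ is true.
  4 (successors {2, 3, 4}): φ is true.
  5 (successors {1}): φ is false.
  6 (successors {0, 2, 3, 4, 6}): φ is true.
For instance, at 2:
  At 2: \Diamond p requires p at some successor in {1, 4}.
    At 1: p is false.
    At 4: p is false.
  So \Diamond p is false at 2.
Satisfying worlds: {0, 1, 3, 4, 6}

5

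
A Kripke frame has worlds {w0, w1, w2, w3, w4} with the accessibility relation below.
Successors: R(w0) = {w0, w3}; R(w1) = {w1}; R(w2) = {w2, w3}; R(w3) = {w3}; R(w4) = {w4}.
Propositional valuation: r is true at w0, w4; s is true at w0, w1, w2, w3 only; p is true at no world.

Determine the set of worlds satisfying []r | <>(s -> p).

w4

Let φ = []r | <>(s -> p). Evaluate φ at each world:
  w0 (successors {w0, w3}): φ is false.
  w1 (successors {w1}): φ is false.
  w2 (successors {w2, w3}): φ is false.
  w3 (successors {w3}): φ is false.
  w4 (successors {w4}): φ is true.
For instance, at w3:
  At w3: []r is false, <>(s -> p) is false, so []r | <>(s -> p) is false.
    At w3: []r requires r at every successor {w3}.
      r fails at w3, so []r is false at w3.
    At w3: <>(s -> p) requires s -> p at some successor in {w3}.
      At w3: s -> p is false.
    So <>(s -> p) is false at w3.
Satisfying worlds: {w4}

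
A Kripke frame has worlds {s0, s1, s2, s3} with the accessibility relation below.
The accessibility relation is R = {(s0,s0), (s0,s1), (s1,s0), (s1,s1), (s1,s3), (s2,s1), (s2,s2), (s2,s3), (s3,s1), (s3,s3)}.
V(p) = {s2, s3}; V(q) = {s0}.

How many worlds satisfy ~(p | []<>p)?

2

Let φ = ~(p | []<>p). Evaluate φ at each world:
  s0 (successors {s0, s1}): φ is true.
  s1 (successors {s0, s1, s3}): φ is true.
  s2 (successors {s1, s2, s3}): φ is false.
  s3 (successors {s1, s3}): φ is false.
For instance, at s2:
  At s2: p | []<>p is true, so ~(p | []<>p) is false.
    At s2: p is true, []<>p is true, so p | []<>p is true.
      At s2: []<>p requires <>p at every successor {s1, s2, s3}.
        At s1: <>p is true.
        At s2: <>p is true.
        At s3: <>p is true.
      So []<>p is true at s2.
Satisfying worlds: {s0, s1}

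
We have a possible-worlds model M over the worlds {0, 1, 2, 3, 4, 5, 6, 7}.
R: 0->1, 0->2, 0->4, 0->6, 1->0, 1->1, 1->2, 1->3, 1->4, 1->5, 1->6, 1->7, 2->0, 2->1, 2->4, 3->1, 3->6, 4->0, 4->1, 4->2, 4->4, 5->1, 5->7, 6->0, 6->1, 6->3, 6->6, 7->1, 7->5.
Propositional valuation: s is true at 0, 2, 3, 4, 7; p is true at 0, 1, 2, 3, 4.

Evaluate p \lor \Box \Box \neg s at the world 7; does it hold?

No

At 7: p is false, \Box \Box \neg s is false, so p \lor \Box \Box \neg s is false.
  At 7: \Box \Box \neg s requires \Box \neg s at every successor {1, 5}.
    \Box \neg s fails at 1, so \Box \Box \neg s is false at 7.
      At 1: \Box \neg s requires \neg s at every successor {0, 1, 2, 3, 4, 5, 6, 7}.
        \neg s fails at 0, so \Box \neg s is false at 1.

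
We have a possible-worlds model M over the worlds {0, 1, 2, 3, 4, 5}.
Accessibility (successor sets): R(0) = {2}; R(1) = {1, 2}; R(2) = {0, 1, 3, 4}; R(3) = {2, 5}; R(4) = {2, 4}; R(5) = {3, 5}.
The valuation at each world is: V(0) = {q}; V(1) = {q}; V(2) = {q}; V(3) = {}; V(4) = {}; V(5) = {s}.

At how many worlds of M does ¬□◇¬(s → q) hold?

5

Let φ = ¬□◇¬(s → q). Evaluate φ at each world:
  0 (successors {2}): φ is true.
  1 (successors {1, 2}): φ is true.
  2 (successors {0, 1, 3, 4}): φ is true.
  3 (successors {2, 5}): φ is true.
  4 (successors {2, 4}): φ is true.
  5 (successors {3, 5}): φ is false.
For instance, at 4:
  At 4: □◇¬(s → q) is false, so ¬□◇¬(s → q) is true.
    At 4: □◇¬(s → q) requires ◇¬(s → q) at every successor {2, 4}.
      ◇¬(s → q) fails at 2, so □◇¬(s → q) is false at 4.
Satisfying worlds: {0, 1, 2, 3, 4}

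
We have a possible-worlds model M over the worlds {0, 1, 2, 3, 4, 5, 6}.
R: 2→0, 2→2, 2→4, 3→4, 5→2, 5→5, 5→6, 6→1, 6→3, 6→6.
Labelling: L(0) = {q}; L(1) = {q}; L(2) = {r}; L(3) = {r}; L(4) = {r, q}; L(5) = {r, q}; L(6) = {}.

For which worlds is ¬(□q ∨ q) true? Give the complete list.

2, 6

Let φ = ¬(□q ∨ q). Evaluate φ at each world:
  0 (successors ∅): φ is false.
  1 (successors ∅): φ is false.
  2 (successors {0, 2, 4}): φ is true.
  3 (successors {4}): φ is false.
  4 (successors ∅): φ is false.
  5 (successors {2, 5, 6}): φ is false.
  6 (successors {1, 3, 6}): φ is true.
For instance, at 5:
  At 5: □q ∨ q is true, so ¬(□q ∨ q) is false.
    At 5: □q is false, q is true, so □q ∨ q is true.
      At 5: □q requires q at every successor {2, 5, 6}.
        q fails at 2, so □q is false at 5.
Satisfying worlds: {2, 6}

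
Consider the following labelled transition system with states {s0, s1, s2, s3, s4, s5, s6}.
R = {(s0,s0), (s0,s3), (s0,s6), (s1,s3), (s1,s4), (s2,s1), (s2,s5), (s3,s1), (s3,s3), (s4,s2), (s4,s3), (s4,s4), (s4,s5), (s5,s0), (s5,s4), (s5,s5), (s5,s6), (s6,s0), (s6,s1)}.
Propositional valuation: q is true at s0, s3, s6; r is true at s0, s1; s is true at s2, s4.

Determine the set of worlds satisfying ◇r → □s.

s1, s4

Recall that □ψ holds at a world iff ψ holds at every accessible world, and ◇ψ holds iff ψ holds at some accessible world.
Let φ = ◇r → □s. Evaluate φ at each world:
  s0 (successors {s0, s3, s6}): φ is false.
  s1 (successors {s3, s4}): φ is true.
  s2 (successors {s1, s5}): φ is false.
  s3 (successors {s1, s3}): φ is false.
  s4 (successors {s2, s3, s4, s5}): φ is true.
  s5 (successors {s0, s4, s5, s6}): φ is false.
  s6 (successors {s0, s1}): φ is false.
For instance, at s0:
  At s0: ◇r is true, □s is false, so ◇r → □s is false.
    At s0: ◇r requires r at some successor in {s0, s3, s6}.
      r holds at s0, so ◇r is true at s0.
    At s0: □s requires s at every successor {s0, s3, s6}.
      s fails at s0, so □s is false at s0.
Satisfying worlds: {s1, s4}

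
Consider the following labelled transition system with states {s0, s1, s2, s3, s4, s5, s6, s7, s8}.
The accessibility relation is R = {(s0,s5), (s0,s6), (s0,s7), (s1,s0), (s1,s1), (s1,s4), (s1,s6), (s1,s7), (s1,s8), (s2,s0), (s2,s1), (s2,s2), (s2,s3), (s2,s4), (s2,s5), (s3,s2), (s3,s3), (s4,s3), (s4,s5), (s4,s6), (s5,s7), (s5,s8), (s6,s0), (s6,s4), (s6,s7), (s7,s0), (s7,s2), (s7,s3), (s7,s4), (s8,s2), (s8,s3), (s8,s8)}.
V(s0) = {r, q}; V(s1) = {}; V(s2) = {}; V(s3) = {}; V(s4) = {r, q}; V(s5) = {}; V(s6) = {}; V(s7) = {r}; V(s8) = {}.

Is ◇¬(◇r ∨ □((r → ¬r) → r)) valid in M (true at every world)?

No

Let φ = ◇¬(◇r ∨ □((r → ¬r) → r)). Evaluate φ at each world:
  s0 (successors {s5, s6, s7}): φ is false.
  s1 (successors {s0, s1, s4, s6, s7, s8}): φ is true.
  s2 (successors {s0, s1, s2, s3, s4, s5}): φ is true.
  s3 (successors {s2, s3}): φ is true.
  s4 (successors {s3, s5, s6}): φ is true.
  s5 (successors {s7, s8}): φ is true.
  s6 (successors {s0, s4, s7}): φ is true.
  s7 (successors {s0, s2, s3, s4}): φ is true.
  s8 (successors {s2, s3, s8}): φ is true.
Detail at s0 (counterexample):
  At s0: ◇¬(◇r ∨ □((r → ¬r) → r)) requires ¬(◇r ∨ □((r → ¬r) → r)) at some successor in {s5, s6, s7}.
    At s5: ¬(◇r ∨ □((r → ¬r) → r)) is false.
    At s6: ¬(◇r ∨ □((r → ¬r) → r)) is false.
    At s7: ¬(◇r ∨ □((r → ¬r) → r)) is false.
  So ◇¬(◇r ∨ □((r → ¬r) → r)) is false at s0.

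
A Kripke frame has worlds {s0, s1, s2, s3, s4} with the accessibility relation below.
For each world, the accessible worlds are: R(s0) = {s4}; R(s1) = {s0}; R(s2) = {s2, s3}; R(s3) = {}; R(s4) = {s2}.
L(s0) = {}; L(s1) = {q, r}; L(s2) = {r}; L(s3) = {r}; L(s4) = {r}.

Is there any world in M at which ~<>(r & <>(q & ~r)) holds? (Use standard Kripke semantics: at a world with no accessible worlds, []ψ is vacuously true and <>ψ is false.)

Recall that <>ψ holds at a world iff ψ holds at some accessible world.
Let φ = ~<>(r & <>(q & ~r)). Evaluate φ at each world:
  s0 (successors {s4}): φ is true.
  s1 (successors {s0}): φ is true.
  s2 (successors {s2, s3}): φ is true.
  s3 (successors ∅): φ is true.
  s4 (successors {s2}): φ is true.
Detail at s0 (witness):
  At s0: <>(r & <>(q & ~r)) is false, so ~<>(r & <>(q & ~r)) is true.
    At s0: <>(r & <>(q & ~r)) requires r & <>(q & ~r) at some successor in {s4}.
      At s4: r & <>(q & ~r) is false.
    So <>(r & <>(q & ~r)) is false at s0.

Yes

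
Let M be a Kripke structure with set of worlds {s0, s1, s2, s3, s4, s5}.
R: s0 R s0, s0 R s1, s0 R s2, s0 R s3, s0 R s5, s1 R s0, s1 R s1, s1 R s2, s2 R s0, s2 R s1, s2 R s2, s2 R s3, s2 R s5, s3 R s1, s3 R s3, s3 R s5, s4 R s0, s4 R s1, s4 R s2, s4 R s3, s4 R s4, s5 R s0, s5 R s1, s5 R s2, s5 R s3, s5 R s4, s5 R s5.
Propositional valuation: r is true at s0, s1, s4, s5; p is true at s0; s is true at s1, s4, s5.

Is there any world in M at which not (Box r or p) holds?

Yes

Let φ = not (Box r or p). Evaluate φ at each world:
  s0 (successors {s0, s1, s2, s3, s5}): φ is false.
  s1 (successors {s0, s1, s2}): φ is true.
  s2 (successors {s0, s1, s2, s3, s5}): φ is true.
  s3 (successors {s1, s3, s5}): φ is true.
  s4 (successors {s0, s1, s2, s3, s4}): φ is true.
  s5 (successors {s0, s1, s2, s3, s4, s5}): φ is true.
Detail at s1 (witness):
  At s1: Box r or p is false, so not (Box r or p) is true.
    At s1: Box r is false, p is false, so Box r or p is false.
      At s1: Box r requires r at every successor {s0, s1, s2}.
        r fails at s2, so Box r is false at s1.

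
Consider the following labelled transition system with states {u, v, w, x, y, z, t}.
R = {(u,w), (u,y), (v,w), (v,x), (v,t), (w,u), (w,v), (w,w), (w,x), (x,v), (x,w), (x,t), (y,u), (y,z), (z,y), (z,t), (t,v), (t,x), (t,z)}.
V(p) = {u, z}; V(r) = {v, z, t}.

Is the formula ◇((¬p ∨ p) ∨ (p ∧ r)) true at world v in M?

Yes

At v: ◇((¬p ∨ p) ∨ (p ∧ r)) requires (¬p ∨ p) ∨ (p ∧ r) at some successor in {w, x, t}.
  (¬p ∨ p) ∨ (p ∧ r) holds at w, so ◇((¬p ∨ p) ∨ (p ∧ r)) is true at v.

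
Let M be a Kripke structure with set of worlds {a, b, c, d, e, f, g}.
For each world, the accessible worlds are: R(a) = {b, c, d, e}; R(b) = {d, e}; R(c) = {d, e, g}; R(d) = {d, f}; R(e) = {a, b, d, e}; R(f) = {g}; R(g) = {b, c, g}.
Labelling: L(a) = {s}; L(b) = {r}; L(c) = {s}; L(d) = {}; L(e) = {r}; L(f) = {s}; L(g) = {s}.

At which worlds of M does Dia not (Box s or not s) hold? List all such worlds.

Recall that Box ψ holds at a world iff ψ holds at every accessible world, and Dia ψ holds iff ψ holds at some accessible world.
Let φ = Dia not (Box s or not s). Evaluate φ at each world:
  a (successors {b, c, d, e}): φ is true.
  b (successors {d, e}): φ is false.
  c (successors {d, e, g}): φ is true.
  d (successors {d, f}): φ is false.
  e (successors {a, b, d, e}): φ is true.
  f (successors {g}): φ is true.
  g (successors {b, c, g}): φ is true.
For instance, at c:
  At c: Dia not (Box s or not s) requires not (Box s or not s) at some successor in {d, e, g}.
    not (Box s or not s) holds at g, so Dia not (Box s or not s) is true at c.
      At g: Box s or not s is false, so not (Box s or not s) is true.
Satisfying worlds: {a, c, e, f, g}

a, c, e, f, g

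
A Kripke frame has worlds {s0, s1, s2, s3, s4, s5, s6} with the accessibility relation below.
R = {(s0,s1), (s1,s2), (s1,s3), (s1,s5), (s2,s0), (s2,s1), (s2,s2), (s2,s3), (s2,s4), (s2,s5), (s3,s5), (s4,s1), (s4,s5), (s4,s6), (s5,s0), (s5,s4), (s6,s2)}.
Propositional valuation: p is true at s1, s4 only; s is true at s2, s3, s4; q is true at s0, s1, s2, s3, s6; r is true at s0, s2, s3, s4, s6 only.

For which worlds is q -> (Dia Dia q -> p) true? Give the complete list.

Let φ = q -> (Dia Dia q -> p). Evaluate φ at each world:
  s0 (successors {s1}): φ is false.
  s1 (successors {s2, s3, s5}): φ is true.
  s2 (successors {s0, s1, s2, s3, s4, s5}): φ is false.
  s3 (successors {s5}): φ is false.
  s4 (successors {s1, s5, s6}): φ is true.
  s5 (successors {s0, s4}): φ is true.
  s6 (successors {s2}): φ is false.
For instance, at s1:
  At s1: q is true, Dia Dia q -> p is true, so q -> (Dia Dia q -> p) is true.
    At s1: Dia Dia q is true, p is true, so Dia Dia q -> p is true.
      At s1: Dia Dia q requires Dia q at some successor in {s2, s3, s5}.
        Dia q holds at s2, so Dia Dia q is true at s1.
Satisfying worlds: {s1, s4, s5}

s1, s4, s5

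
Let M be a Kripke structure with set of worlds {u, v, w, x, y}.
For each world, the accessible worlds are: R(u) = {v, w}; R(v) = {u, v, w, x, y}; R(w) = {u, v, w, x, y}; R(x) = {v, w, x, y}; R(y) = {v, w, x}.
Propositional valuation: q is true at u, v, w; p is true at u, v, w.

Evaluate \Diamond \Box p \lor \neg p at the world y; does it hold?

Yes

At y: \Diamond \Box p is false, \neg p is true, so \Diamond \Box p \lor \neg p is true.
  At y: \Diamond \Box p requires \Box p at some successor in {v, w, x}.
    At v: \Box p is false.
    At w: \Box p is false.
    At x: \Box p is false.
  So \Diamond \Box p is false at y.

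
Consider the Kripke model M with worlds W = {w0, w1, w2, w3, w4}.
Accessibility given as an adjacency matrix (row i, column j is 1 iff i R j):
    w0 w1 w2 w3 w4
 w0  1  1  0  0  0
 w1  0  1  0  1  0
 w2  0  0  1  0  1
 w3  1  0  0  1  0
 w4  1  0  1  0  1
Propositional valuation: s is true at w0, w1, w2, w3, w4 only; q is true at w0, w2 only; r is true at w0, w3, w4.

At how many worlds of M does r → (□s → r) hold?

Let φ = r → (□s → r). Evaluate φ at each world:
  w0 (successors {w0, w1}): φ is true.
  w1 (successors {w1, w3}): φ is true.
  w2 (successors {w2, w4}): φ is true.
  w3 (successors {w0, w3}): φ is true.
  w4 (successors {w0, w2, w4}): φ is true.
For instance, at w4:
  At w4: r is true, □s → r is true, so r → (□s → r) is true.
    At w4: □s is true, r is true, so □s → r is true.
      At w4: □s requires s at every successor {w0, w2, w4}.
        At w0: s is true.
        At w2: s is true.
        At w4: s is true.
      So □s is true at w4.
Satisfying worlds: {w0, w1, w2, w3, w4}

5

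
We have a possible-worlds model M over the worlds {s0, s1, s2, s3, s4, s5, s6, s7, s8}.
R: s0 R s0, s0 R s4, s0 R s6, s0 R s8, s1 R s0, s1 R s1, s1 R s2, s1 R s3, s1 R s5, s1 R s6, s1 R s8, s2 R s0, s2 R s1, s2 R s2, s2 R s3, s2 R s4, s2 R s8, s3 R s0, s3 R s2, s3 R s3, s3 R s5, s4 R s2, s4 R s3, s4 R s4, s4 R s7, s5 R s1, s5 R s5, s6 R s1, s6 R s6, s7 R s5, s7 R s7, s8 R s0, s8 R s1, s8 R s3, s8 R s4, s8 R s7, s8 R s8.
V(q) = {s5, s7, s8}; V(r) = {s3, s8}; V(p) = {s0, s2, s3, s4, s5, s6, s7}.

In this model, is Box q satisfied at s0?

At s0: Box q requires q at every successor {s0, s4, s6, s8}.
  q fails at s0, so Box q is false at s0.

No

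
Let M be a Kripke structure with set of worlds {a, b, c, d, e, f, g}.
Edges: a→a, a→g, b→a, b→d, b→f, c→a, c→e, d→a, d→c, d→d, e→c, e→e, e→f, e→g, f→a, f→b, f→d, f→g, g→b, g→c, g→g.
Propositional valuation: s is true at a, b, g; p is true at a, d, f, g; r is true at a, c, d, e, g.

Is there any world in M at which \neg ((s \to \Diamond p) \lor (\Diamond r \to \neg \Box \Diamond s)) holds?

No

Let φ = \neg ((s \to \Diamond p) \lor (\Diamond r \to \neg \Box \Diamond s)). Evaluate φ at each world:
  a (successors {a, g}): φ is false.
  b (successors {a, d, f}): φ is false.
  c (successors {a, e}): φ is false.
  d (successors {a, c, d}): φ is false.
  e (successors {c, e, f, g}): φ is false.
  f (successors {a, b, d, g}): φ is false.
  g (successors {b, c, g}): φ is false.
For instance, at d:
  At d: (s \to \Diamond p) \lor (\Diamond r \to \neg \Box \Diamond s) is true, so \neg ((s \to \Diamond p) \lor (\Diamond r \to \neg \Box \Diamond s)) is false.
    At d: s \to \Diamond p is true, \Diamond r \to \neg \Box \Diamond s is false, so (s \to \Diamond p) \lor (\Diamond r \to \neg \Box \Diamond s) is true.
      At d: s is false, \Diamond p is true, so s \to \Diamond p is true.
      At d: \Diamond r is true, \neg \Box \Diamond s is false, so \Diamond r \to \neg \Box \Diamond s is false.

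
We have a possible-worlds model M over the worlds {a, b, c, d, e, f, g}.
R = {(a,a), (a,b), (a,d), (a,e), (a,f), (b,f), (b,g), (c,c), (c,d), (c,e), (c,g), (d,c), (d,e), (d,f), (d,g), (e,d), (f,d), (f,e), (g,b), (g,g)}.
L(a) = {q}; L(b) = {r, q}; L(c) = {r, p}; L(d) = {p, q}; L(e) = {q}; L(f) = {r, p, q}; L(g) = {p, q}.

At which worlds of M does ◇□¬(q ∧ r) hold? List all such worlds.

a, b, c, d, f

Let φ = ◇□¬(q ∧ r). Evaluate φ at each world:
  a (successors {a, b, d, e, f}): φ is true.
  b (successors {f, g}): φ is true.
  c (successors {c, d, e, g}): φ is true.
  d (successors {c, e, f, g}): φ is true.
  e (successors {d}): φ is false.
  f (successors {d, e}): φ is true.
  g (successors {b, g}): φ is false.
For instance, at d:
  At d: ◇□¬(q ∧ r) requires □¬(q ∧ r) at some successor in {c, e, f, g}.
    □¬(q ∧ r) holds at c, so ◇□¬(q ∧ r) is true at d.
      At c: □¬(q ∧ r) requires ¬(q ∧ r) at every successor {c, d, e, g}.
        At c: ¬(q ∧ r) is true.
        At d: ¬(q ∧ r) is true.
        At e: ¬(q ∧ r) is true.
        At g: ¬(q ∧ r) is true.
      So □¬(q ∧ r) is true at c.
Satisfying worlds: {a, b, c, d, f}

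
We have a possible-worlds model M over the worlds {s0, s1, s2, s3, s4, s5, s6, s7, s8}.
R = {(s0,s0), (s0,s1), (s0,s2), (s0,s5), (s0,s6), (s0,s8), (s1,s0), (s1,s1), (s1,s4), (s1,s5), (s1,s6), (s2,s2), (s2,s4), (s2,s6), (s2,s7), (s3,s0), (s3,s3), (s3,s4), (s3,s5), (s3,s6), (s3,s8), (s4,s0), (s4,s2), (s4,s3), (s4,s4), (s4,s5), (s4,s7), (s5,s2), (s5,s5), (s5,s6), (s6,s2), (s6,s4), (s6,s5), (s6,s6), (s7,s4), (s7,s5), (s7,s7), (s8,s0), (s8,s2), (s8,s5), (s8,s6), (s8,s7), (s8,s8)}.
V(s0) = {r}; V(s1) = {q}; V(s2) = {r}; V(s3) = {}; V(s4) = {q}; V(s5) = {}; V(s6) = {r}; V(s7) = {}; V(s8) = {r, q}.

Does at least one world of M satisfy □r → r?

Yes

Let φ = □r → r. Evaluate φ at each world:
  s0 (successors {s0, s1, s2, s5, s6, s8}): φ is true.
  s1 (successors {s0, s1, s4, s5, s6}): φ is true.
  s2 (successors {s2, s4, s6, s7}): φ is true.
  s3 (successors {s0, s3, s4, s5, s6, s8}): φ is true.
  s4 (successors {s0, s2, s3, s4, s5, s7}): φ is true.
  s5 (successors {s2, s5, s6}): φ is true.
  s6 (successors {s2, s4, s5, s6}): φ is true.
  s7 (successors {s4, s5, s7}): φ is true.
  s8 (successors {s0, s2, s5, s6, s7, s8}): φ is true.
Detail at s0 (witness):
  At s0: □r is false, r is true, so □r → r is true.
    At s0: □r requires r at every successor {s0, s1, s2, s5, s6, s8}.
      r fails at s1, so □r is false at s0.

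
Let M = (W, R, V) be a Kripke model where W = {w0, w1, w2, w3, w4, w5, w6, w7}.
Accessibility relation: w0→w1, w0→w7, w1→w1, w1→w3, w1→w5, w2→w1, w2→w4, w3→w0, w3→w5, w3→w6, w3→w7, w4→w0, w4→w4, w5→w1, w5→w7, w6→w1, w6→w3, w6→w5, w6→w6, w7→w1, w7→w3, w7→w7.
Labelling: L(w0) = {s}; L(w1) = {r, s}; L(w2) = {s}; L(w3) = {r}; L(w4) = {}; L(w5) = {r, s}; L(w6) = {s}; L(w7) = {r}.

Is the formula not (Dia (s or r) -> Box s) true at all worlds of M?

Let φ = not (Dia (s or r) -> Box s). Evaluate φ at each world:
  w0 (successors {w1, w7}): φ is true.
  w1 (successors {w1, w3, w5}): φ is true.
  w2 (successors {w1, w4}): φ is true.
  w3 (successors {w0, w5, w6, w7}): φ is true.
  w4 (successors {w0, w4}): φ is true.
  w5 (successors {w1, w7}): φ is true.
  w6 (successors {w1, w3, w5, w6}): φ is true.
  w7 (successors {w1, w3, w7}): φ is true.
For instance, at w5:
  At w5: Dia (s or r) -> Box s is false, so not (Dia (s or r) -> Box s) is true.
    At w5: Dia (s or r) is true, Box s is false, so Dia (s or r) -> Box s is false.
      At w5: Dia (s or r) requires s or r at some successor in {w1, w7}.
        s or r holds at w1, so Dia (s or r) is true at w5.
      At w5: Box s requires s at every successor {w1, w7}.
        s fails at w7, so Box s is false at w5.

Yes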